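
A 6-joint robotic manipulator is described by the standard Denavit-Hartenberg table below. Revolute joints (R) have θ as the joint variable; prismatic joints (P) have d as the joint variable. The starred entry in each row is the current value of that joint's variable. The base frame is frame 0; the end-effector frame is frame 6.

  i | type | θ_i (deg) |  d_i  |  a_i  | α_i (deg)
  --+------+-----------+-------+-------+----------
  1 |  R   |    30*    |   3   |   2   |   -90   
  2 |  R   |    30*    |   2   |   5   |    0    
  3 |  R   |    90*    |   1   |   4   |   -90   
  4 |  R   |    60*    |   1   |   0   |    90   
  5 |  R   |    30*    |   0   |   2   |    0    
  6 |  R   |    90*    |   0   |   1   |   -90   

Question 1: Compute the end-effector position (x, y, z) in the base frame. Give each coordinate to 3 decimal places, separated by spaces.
after link 1: o_1 = (1.7321, 1.0000, 3.0000)
after link 2: o_2 = (4.4821, 4.8971, 0.5000)
after link 3: o_3 = (2.2500, 4.7631, -2.9641)
after link 4: o_4 = (1.5000, 4.3301, -2.4641)
after link 5: o_5 = (1.1250, 2.3816, -2.7141)
after link 6: o_6 = (0.3672, 2.4441, -2.0646)

0.367 2.444 -2.065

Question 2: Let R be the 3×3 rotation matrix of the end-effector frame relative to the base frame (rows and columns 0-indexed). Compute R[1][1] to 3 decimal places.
-0.217

End-effector y-axis (col 1 of R) = (0.6250,-0.2165,0.7500)
R[1][1] = -0.2165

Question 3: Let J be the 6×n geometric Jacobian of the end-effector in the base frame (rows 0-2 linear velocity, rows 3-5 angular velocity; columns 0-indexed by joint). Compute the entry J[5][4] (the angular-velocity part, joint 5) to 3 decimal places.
-0.750

axis z_4 = (-0.6250,0.2165,-0.7500); lever o_n−o_4 = (-1.1328,-1.8861,0.3995)
cross product → J_v[:, 4] = (-1.3280,1.0993,1.4240)
J_ω[:, 4] = z_4
entry J[5][4] = -0.7500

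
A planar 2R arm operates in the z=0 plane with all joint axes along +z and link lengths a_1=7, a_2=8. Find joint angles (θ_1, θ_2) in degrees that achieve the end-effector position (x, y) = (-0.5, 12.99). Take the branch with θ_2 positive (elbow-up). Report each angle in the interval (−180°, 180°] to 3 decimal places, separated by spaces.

cos θ_2 = (168.9901−7²−8²)/(2·7·8) = 0.4999; θ_2 = 60.0058° (elbow-up)
β = atan2(12.9900,-0.5000) = 92.2043°; ψ = atan2(6.9286,10.9993) = 32.2074°
θ_1 = β − ψ = 59.9969°

59.997 60.006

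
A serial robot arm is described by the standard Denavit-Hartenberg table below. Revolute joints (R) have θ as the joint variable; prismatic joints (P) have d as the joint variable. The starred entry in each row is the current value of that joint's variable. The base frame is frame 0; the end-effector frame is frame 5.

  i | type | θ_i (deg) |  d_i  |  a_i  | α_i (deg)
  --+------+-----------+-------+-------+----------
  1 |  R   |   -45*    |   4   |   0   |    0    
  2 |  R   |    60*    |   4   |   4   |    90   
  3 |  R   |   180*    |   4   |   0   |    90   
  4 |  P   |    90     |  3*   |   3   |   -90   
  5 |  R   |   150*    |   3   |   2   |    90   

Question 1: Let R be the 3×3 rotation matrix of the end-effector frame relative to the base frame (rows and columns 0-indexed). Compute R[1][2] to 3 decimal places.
-0.483

End-effector z-axis (col 2 of R) = (0.1294,-0.4830,-0.8660)
R[1][2] = -0.4830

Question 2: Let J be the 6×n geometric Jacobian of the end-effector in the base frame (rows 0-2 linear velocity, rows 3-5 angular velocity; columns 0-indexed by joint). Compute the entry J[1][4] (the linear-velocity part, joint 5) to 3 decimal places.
axis z_4 = (0.9659,0.2588,-0.0000); lever o_n−o_4 = (2.4495,2.4495,-1.0000)
cross product → J_v[:, 4] = (-0.2588,0.9659,1.7321)
J_ω[:, 4] = z_4
entry J[1][4] = 0.9659

0.966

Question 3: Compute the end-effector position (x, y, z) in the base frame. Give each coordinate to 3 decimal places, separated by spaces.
after link 1: o_1 = (0.0000, 0.0000, 4.0000)
after link 2: o_2 = (3.8637, 1.0353, 8.0000)
after link 3: o_3 = (4.8990, -2.8284, 8.0000)
after link 4: o_4 = (5.6754, -5.7262, 11.0000)
after link 5: o_5 = (8.1249, -3.2767, 10.0000)

8.125 -3.277 10.000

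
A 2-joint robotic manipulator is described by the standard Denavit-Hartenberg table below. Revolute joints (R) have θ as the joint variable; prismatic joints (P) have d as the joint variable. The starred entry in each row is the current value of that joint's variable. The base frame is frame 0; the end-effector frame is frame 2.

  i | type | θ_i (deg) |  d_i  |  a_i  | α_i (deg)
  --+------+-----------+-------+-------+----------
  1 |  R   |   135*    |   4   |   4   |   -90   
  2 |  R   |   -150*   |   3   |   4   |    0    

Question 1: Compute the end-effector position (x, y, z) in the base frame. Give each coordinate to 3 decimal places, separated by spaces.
after link 1: o_1 = (-2.8284, 2.8284, 4.0000)
after link 2: o_2 = (-2.5003, -1.7424, 6.0000)

-2.500 -1.742 6.000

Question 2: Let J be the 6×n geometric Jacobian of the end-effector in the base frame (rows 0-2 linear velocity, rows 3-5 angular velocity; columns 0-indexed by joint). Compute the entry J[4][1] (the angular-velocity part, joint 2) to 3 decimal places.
axis z_1 = (-0.7071,-0.7071,0.0000); lever o_n−o_1 = (0.3282,-4.5708,2.0000)
cross product → J_v[:, 1] = (-1.4142,1.4142,3.4641)
J_ω[:, 1] = z_1
entry J[4][1] = -0.7071

-0.707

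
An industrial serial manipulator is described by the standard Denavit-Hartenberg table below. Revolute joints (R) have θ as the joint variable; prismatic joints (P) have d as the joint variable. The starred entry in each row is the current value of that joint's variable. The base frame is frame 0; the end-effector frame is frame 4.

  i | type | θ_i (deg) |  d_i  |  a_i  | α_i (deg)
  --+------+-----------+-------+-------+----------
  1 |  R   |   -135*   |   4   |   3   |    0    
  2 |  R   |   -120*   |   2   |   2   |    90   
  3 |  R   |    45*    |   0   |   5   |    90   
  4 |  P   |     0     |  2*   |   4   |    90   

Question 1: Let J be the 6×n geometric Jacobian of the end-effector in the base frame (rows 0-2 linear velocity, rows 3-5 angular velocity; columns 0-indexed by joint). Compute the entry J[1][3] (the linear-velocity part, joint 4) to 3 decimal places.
0.683

prismatic axis z_3 = (-0.1830,0.6830,-0.7071)
J_v[:, 3] = z_3; J_ω[:, 3] = (0,0,0)
entry J[1][3] = 0.6830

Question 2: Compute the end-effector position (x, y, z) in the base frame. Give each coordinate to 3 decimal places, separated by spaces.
-4.652 7.324 10.950

after link 1: o_1 = (-2.1213, -2.1213, 4.0000)
after link 2: o_2 = (-2.6390, -0.1895, 6.0000)
after link 3: o_3 = (-3.5540, 3.2256, 9.5355)
after link 4: o_4 = (-4.6521, 7.3237, 10.9497)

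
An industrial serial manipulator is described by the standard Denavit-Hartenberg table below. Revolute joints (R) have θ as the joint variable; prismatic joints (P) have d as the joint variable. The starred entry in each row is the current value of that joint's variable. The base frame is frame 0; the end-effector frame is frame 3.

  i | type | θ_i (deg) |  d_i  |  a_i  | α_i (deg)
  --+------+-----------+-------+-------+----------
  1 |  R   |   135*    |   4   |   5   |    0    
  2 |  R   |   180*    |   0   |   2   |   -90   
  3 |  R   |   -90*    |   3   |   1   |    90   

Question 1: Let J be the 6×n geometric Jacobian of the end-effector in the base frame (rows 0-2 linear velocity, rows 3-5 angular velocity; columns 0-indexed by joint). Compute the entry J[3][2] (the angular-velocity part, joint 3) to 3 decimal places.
axis z_2 = (0.7071,0.7071,0.0000); lever o_n−o_2 = (2.1213,2.1213,1.0000)
cross product → J_v[:, 2] = (0.7071,-0.7071,-0.0000)
J_ω[:, 2] = z_2
entry J[3][2] = 0.7071

0.707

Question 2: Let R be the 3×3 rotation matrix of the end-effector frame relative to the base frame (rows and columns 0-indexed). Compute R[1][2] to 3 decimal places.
0.707

End-effector z-axis (col 2 of R) = (-0.7071,0.7071,0.0000)
R[1][2] = 0.7071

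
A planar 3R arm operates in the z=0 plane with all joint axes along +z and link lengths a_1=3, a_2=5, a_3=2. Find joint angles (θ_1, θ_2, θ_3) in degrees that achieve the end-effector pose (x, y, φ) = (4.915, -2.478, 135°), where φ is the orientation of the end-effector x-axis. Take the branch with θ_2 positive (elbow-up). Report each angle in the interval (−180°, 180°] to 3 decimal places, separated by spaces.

wrist centre = target − a_3·(cos φ, sin φ) = (6.3292, -3.8922)
cos θ_2 = (55.2083−3²−5²)/(2·3·5) = 0.7069; θ_2 = 45.0133° (elbow-up)
β = atan2(-3.8922,6.3292) = -31.5899°; ψ = atan2(3.5364,6.5347) = 28.4207°
θ_1 = β − ψ = -60.0105°
θ_3 = φ − θ_1 − θ_2 = 149.9972° (wrapped to (-180°,180°])

-60.011 45.013 149.997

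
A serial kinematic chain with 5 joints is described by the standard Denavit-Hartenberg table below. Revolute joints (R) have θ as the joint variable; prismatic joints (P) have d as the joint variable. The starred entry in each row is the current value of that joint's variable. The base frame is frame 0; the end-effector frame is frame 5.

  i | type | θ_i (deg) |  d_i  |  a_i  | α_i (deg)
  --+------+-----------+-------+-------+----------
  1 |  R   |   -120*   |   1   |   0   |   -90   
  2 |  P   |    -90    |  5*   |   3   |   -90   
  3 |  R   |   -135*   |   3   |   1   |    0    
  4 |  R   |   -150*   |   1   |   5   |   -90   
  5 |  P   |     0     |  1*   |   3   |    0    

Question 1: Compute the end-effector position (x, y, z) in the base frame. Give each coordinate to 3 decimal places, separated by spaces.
-3.974 -2.325 4.398

after link 1: o_1 = (0.0000, 0.0000, 1.0000)
after link 2: o_2 = (4.3301, -2.5000, 4.0000)
after link 3: o_3 = (3.4425, -5.4516, 3.2929)
after link 4: o_4 = (-1.2401, -3.9028, 4.5870)
after link 5: o_5 = (-3.9738, -2.3245, 4.3975)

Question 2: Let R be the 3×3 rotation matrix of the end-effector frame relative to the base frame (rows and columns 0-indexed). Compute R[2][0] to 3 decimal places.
0.259

End-effector x-axis (col 0 of R) = (-0.8365,0.4830,0.2588)
R[2][0] = 0.2588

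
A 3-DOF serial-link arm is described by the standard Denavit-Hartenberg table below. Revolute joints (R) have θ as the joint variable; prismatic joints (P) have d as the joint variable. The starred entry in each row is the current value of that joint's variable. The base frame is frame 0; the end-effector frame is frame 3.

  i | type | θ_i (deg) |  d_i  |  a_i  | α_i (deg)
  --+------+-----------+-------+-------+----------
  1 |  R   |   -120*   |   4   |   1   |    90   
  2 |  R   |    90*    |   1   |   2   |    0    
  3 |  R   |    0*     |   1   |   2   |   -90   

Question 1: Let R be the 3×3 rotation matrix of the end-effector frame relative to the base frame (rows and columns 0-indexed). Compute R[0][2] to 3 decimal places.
End-effector z-axis (col 2 of R) = (0.5000,0.8660,0.0000)
R[0][2] = 0.5000

0.500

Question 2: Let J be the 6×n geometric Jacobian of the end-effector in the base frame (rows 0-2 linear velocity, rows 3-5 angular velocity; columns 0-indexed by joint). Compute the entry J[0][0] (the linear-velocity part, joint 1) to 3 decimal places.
axis z_0 = ẑ; lever o_n−o_0 = (-2.2321,0.1340,8.0000)
cross product → J_v[:, 0] = (-0.1340,-2.2321,0.0000)
J_ω[:, 0] = z_0
entry J[0][0] = -0.1340

-0.134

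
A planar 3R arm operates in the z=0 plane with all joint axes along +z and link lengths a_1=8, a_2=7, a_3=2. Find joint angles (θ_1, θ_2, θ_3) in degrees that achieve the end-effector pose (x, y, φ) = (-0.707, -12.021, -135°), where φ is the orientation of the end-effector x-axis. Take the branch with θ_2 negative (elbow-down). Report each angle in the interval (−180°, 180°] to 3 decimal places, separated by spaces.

-45.000 -89.998 -0.002

wrist centre = target − a_3·(cos φ, sin φ) = (0.7072, -10.6068)
cos θ_2 = (113.0041−8²−7²)/(2·8·7) = 0.0000; θ_2 = -89.9979° (elbow-down)
β = atan2(-10.6068,0.7072) = -86.1854°; ψ = atan2(-7.0000,8.0003) = -41.1850°
θ_1 = β − ψ = -45.0004°
θ_3 = φ − θ_1 − θ_2 = -0.0017° (wrapped to (-180°,180°])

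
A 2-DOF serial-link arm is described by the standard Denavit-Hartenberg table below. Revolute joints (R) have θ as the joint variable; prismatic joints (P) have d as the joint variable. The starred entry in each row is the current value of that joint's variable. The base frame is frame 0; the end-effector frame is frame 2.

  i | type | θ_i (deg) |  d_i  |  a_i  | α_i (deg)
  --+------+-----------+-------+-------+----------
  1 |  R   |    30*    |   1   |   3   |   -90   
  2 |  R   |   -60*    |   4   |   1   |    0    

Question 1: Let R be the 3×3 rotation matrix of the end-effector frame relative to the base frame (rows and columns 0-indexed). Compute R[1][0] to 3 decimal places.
End-effector x-axis (col 0 of R) = (0.4330,0.2500,0.8660)
R[1][0] = 0.2500

0.250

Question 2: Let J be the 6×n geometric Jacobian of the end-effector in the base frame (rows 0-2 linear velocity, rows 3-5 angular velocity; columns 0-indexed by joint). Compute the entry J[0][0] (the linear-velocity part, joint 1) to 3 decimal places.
axis z_0 = ẑ; lever o_n−o_0 = (1.0311,5.2141,1.8660)
cross product → J_v[:, 0] = (-5.2141,1.0311,0.0000)
J_ω[:, 0] = z_0
entry J[0][0] = -5.2141

-5.214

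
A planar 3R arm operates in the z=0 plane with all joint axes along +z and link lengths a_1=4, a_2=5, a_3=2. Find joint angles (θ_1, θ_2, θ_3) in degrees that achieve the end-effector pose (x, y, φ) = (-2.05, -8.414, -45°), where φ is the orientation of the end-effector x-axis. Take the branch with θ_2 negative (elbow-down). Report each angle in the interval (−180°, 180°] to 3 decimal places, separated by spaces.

-82.658 -60.004 97.662

wrist centre = target − a_3·(cos φ, sin φ) = (-3.4642, -6.9998)
cos θ_2 = (60.9978−4²−5²)/(2·4·5) = 0.4999; θ_2 = -60.0037° (elbow-down)
β = atan2(-6.9998,-3.4642) = -116.3309°; ψ = atan2(-4.3303,6.4997) = -33.6726°
θ_1 = β − ψ = -82.6583°
θ_3 = φ − θ_1 − θ_2 = 97.6620° (wrapped to (-180°,180°])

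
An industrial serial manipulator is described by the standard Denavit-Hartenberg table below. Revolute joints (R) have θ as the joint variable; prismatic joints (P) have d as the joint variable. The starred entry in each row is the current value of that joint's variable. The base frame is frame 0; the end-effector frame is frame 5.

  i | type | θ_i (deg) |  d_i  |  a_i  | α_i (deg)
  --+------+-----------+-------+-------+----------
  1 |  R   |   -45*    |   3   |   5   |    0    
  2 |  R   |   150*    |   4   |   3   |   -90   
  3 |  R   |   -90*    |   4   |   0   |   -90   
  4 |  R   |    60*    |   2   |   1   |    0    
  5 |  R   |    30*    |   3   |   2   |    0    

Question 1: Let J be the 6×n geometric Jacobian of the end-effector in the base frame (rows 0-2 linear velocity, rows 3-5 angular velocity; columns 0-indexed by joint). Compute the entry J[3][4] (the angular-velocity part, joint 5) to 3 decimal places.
axis z_4 = (-0.2588,0.9659,-0.0000); lever o_n−o_4 = (1.1554,3.4154,0.0000)
cross product → J_v[:, 4] = (0.0000,-0.0000,-2.0000)
J_ω[:, 4] = z_4
entry J[3][4] = -0.2588

-0.259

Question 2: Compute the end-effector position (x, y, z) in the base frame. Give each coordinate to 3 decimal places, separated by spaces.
0.370 3.898 7.500

after link 1: o_1 = (3.5355, -3.5355, 3.0000)
after link 2: o_2 = (2.7591, -0.6378, 7.0000)
after link 3: o_3 = (-1.1046, -1.6730, 7.0000)
after link 4: o_4 = (-0.7857, 0.4830, 7.5000)
after link 5: o_5 = (0.3696, 3.8984, 7.5000)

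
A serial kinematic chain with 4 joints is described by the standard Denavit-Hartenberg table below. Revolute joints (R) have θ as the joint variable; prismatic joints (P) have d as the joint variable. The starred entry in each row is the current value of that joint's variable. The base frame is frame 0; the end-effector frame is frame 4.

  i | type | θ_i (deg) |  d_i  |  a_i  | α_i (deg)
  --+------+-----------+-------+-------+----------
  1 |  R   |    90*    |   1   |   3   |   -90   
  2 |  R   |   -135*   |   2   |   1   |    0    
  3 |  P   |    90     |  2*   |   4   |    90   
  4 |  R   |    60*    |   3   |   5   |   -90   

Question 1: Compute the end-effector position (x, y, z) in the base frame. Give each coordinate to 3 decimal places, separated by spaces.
after link 1: o_1 = (0.0000, 3.0000, 1.0000)
after link 2: o_2 = (-2.0000, 2.2929, 1.7071)
after link 3: o_3 = (-4.0000, 5.1213, 4.5355)
after link 4: o_4 = (-8.3301, 4.7678, 8.4246)

-8.330 4.768 8.425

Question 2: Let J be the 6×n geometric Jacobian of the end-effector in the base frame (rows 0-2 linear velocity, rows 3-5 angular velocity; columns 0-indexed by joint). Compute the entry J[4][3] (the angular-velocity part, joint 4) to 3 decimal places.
-0.707

axis z_3 = (-0.0000,-0.7071,0.7071); lever o_n−o_3 = (-4.3301,-0.3536,3.8891)
cross product → J_v[:, 3] = (-2.5000,-3.0619,-3.0619)
J_ω[:, 3] = z_3
entry J[4][3] = -0.7071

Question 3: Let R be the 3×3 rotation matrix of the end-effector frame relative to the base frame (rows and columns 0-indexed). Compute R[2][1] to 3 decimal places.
-0.707

End-effector y-axis (col 1 of R) = (0.0000,0.7071,-0.7071)
R[2][1] = -0.7071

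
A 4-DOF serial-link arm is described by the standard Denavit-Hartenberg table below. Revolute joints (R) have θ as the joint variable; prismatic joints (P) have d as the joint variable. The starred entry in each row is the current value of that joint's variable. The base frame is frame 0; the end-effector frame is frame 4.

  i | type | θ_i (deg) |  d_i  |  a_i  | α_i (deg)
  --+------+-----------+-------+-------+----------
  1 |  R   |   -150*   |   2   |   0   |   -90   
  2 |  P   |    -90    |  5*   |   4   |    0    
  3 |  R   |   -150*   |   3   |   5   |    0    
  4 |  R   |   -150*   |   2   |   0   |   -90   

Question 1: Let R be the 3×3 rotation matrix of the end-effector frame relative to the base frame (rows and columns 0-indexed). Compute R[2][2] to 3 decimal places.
End-effector z-axis (col 2 of R) = (-0.4330,-0.2500,-0.8660)
R[2][2] = -0.8660

-0.866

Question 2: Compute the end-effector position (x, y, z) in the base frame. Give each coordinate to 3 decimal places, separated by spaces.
after link 1: o_1 = (0.0000, 0.0000, 2.0000)
after link 2: o_2 = (2.5000, -4.3301, 6.0000)
after link 3: o_3 = (6.1651, -5.6782, 1.6699)
after link 4: o_4 = (7.1651, -7.4103, 1.6699)

7.165 -7.410 1.670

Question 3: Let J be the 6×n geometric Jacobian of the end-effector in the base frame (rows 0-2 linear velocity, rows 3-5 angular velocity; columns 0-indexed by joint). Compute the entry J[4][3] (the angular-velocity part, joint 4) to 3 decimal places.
axis z_3 = (0.5000,-0.8660,0.0000); lever o_n−o_3 = (1.0000,-1.7321,0.0000)
cross product → J_v[:, 3] = (-0.0000,-0.0000,0.0000)
J_ω[:, 3] = z_3
entry J[4][3] = -0.8660

-0.866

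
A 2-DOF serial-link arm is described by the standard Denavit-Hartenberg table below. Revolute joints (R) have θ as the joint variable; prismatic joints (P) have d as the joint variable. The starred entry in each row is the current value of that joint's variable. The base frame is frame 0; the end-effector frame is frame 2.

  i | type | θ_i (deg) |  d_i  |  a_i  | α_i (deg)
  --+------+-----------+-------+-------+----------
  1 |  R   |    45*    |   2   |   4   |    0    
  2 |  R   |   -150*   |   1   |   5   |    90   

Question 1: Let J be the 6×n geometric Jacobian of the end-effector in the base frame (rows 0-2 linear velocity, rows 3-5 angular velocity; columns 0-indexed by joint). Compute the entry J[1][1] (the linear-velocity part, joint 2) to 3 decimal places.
-1.294

axis z_1 = (0.0000,0.0000,1.0000); lever o_n−o_1 = (-1.2941,-4.8296,1.0000)
cross product → J_v[:, 1] = (4.8296,-1.2941,0.0000)
J_ω[:, 1] = z_1
entry J[1][1] = -1.2941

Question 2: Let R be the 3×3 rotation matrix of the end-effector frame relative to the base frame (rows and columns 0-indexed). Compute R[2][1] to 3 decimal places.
End-effector y-axis (col 1 of R) = (0.0000,-0.0000,1.0000)
R[2][1] = 1.0000

1.000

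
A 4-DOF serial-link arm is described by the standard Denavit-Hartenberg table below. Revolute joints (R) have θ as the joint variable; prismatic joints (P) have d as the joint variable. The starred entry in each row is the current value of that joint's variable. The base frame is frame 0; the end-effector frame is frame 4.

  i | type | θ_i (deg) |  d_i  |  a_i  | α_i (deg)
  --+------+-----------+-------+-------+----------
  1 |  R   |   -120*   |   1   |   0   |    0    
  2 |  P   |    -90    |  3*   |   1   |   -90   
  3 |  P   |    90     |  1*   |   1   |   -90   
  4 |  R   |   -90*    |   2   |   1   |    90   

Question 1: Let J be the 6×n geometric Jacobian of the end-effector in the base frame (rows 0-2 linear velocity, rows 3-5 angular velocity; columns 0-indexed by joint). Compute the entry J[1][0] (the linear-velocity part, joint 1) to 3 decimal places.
axis z_0 = ẑ; lever o_n−o_0 = (-0.1340,-2.2321,3.0000)
cross product → J_v[:, 0] = (2.2321,-0.1340,0.0000)
J_ω[:, 0] = z_0
entry J[1][0] = -0.1340

-0.134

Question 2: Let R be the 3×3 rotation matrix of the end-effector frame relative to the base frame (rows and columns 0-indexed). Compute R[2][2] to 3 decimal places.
1.000

End-effector z-axis (col 2 of R) = (0.0000,-0.0000,1.0000)
R[2][2] = 1.0000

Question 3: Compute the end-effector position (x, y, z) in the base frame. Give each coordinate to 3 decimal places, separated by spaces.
-0.134 -2.232 3.000

after link 1: o_1 = (0.0000, 0.0000, 1.0000)
after link 2: o_2 = (-0.8660, 0.5000, 4.0000)
after link 3: o_3 = (-1.3660, -0.3660, 3.0000)
after link 4: o_4 = (-0.1340, -2.2321, 3.0000)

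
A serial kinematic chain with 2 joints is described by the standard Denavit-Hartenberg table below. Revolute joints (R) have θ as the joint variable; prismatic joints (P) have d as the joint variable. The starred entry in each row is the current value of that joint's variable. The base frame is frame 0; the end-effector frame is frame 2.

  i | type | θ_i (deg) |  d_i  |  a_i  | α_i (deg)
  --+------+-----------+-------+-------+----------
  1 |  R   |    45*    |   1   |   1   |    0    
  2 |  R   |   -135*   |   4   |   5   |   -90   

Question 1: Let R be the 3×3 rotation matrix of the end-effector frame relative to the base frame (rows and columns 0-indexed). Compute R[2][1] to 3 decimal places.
-1.000

End-effector y-axis (col 1 of R) = (0.0000,0.0000,-1.0000)
R[2][1] = -1.0000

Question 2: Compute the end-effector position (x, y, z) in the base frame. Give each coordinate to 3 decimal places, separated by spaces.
0.707 -4.293 5.000

after link 1: o_1 = (0.7071, 0.7071, 1.0000)
after link 2: o_2 = (0.7071, -4.2929, 5.0000)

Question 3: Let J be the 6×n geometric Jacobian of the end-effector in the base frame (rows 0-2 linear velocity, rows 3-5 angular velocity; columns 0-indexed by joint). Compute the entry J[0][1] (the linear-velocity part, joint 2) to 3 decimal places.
axis z_1 = (0.0000,0.0000,1.0000); lever o_n−o_1 = (0.0000,-5.0000,4.0000)
cross product → J_v[:, 1] = (5.0000,0.0000,-0.0000)
J_ω[:, 1] = z_1
entry J[0][1] = 5.0000

5.000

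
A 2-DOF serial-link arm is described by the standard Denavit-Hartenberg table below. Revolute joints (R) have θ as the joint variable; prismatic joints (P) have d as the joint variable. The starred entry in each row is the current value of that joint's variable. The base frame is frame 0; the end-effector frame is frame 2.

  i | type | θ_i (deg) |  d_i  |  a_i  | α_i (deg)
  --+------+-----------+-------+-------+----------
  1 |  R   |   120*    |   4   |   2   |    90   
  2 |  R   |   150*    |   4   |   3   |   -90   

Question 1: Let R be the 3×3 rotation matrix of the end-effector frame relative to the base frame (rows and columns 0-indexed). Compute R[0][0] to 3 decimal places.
End-effector x-axis (col 0 of R) = (0.4330,-0.7500,0.5000)
R[0][0] = 0.4330

0.433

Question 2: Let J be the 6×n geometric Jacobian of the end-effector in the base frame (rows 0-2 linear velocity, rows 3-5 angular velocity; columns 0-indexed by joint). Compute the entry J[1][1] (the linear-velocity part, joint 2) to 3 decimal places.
axis z_1 = (0.8660,0.5000,0.0000); lever o_n−o_1 = (4.7631,-0.2500,1.5000)
cross product → J_v[:, 1] = (0.7500,-1.2990,-2.5981)
J_ω[:, 1] = z_1
entry J[1][1] = -1.2990

-1.299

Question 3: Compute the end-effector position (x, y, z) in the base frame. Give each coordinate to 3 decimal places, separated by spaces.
after link 1: o_1 = (-1.0000, 1.7321, 4.0000)
after link 2: o_2 = (3.7631, 1.4821, 5.5000)

3.763 1.482 5.500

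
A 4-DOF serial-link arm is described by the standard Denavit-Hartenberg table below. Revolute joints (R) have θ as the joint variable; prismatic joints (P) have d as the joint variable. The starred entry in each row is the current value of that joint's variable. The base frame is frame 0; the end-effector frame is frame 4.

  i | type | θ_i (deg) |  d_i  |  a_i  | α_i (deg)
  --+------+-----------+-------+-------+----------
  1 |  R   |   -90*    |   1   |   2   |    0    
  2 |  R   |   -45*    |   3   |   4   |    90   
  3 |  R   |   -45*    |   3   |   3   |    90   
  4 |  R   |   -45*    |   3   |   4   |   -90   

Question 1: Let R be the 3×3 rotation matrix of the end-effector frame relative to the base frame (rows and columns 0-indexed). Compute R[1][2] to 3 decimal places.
End-effector z-axis (col 2 of R) = (-0.8536,0.1464,-0.5000)
R[1][2] = 0.1464

0.146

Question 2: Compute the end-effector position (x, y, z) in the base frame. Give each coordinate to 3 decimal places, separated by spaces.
-4.364 -6.121 -2.243

after link 1: o_1 = (0.0000, -2.0000, 1.0000)
after link 2: o_2 = (-2.8284, -4.8284, 4.0000)
after link 3: o_3 = (-6.4497, -4.2071, 1.8787)
after link 4: o_4 = (-4.3640, -6.1213, -2.2426)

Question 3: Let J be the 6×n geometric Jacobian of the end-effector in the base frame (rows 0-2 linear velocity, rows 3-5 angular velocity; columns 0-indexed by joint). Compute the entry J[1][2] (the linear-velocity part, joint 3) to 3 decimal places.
-4.414

axis z_2 = (-0.7071,0.7071,0.0000); lever o_n−o_2 = (-1.5355,-1.2929,-6.2426)
cross product → J_v[:, 2] = (-4.4142,-4.4142,2.0000)
J_ω[:, 2] = z_2
entry J[1][2] = -4.4142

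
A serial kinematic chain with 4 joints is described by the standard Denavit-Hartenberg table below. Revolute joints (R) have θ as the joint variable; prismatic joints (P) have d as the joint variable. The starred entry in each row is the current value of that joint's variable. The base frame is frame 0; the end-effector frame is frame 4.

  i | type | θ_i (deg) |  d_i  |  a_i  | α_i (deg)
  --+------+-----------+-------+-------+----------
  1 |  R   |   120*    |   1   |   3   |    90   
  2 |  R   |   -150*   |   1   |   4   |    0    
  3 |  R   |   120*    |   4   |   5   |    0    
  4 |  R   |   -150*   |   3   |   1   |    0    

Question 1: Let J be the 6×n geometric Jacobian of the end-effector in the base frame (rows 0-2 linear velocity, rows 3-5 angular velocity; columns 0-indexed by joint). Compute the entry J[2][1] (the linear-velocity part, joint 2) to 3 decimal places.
axis z_1 = (0.8660,0.5000,0.0000); lever o_n−o_1 = (6.9952,3.8840,-4.5000)
cross product → J_v[:, 1] = (-2.2500,3.8971,-0.1340)
J_ω[:, 1] = z_1
entry J[2][1] = -0.1340

-0.134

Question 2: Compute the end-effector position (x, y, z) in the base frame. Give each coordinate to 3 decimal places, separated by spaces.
after link 1: o_1 = (-1.5000, 2.5981, 1.0000)
after link 2: o_2 = (1.0981, 0.0981, -1.0000)
after link 3: o_3 = (2.3971, 5.8481, -3.5000)
after link 4: o_4 = (5.4952, 6.4821, -3.5000)

5.495 6.482 -3.500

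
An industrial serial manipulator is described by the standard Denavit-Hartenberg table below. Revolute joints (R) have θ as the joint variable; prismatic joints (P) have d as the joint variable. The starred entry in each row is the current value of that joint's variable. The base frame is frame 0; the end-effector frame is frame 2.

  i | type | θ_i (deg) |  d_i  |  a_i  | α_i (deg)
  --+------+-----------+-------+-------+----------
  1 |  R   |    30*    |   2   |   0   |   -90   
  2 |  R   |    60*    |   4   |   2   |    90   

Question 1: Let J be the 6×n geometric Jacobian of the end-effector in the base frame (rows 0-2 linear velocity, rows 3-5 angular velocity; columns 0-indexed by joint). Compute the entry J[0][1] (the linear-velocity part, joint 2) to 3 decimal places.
axis z_1 = (-0.5000,0.8660,0.0000); lever o_n−o_1 = (-1.1340,3.9641,-1.7321)
cross product → J_v[:, 1] = (-1.5000,-0.8660,-1.0000)
J_ω[:, 1] = z_1
entry J[0][1] = -1.5000

-1.500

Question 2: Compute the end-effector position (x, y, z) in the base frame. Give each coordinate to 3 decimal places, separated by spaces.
after link 1: o_1 = (0.0000, 0.0000, 2.0000)
after link 2: o_2 = (-1.1340, 3.9641, 0.2679)

-1.134 3.964 0.268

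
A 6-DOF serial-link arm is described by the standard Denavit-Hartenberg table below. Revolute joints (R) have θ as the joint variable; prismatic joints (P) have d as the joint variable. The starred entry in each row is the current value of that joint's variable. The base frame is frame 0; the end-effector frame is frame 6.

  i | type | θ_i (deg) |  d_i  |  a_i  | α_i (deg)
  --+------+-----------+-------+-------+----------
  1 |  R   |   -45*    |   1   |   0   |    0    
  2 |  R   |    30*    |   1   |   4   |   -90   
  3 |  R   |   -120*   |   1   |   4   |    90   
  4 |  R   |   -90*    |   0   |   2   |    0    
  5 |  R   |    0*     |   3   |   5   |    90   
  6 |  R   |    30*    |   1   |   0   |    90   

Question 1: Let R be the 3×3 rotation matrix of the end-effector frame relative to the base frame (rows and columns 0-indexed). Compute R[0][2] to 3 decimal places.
0.595

End-effector z-axis (col 2 of R) = (0.5950,-0.6771,0.4330)
R[0][2] = 0.5950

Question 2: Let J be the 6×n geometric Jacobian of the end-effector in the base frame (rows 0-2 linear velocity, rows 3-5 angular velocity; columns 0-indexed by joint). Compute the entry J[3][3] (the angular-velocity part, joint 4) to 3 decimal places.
-0.837

axis z_3 = (-0.8365,0.2241,-0.5000); lever o_n−o_3 = (-3.8383,-6.2185,-2.3660)
cross product → J_v[:, 3] = (-3.6396,-0.0601,6.0622)
J_ω[:, 3] = z_3
entry J[3][3] = -0.8365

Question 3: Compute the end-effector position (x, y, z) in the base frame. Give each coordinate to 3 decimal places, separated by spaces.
-1.648 -5.770 3.098

after link 1: o_1 = (0.0000, 0.0000, 1.0000)
after link 2: o_2 = (3.8637, -1.0353, 2.0000)
after link 3: o_3 = (2.1907, 0.4483, 5.4641)
after link 4: o_4 = (1.6730, -1.4836, 5.4641)
after link 5: o_5 = (-2.1306, -5.6408, 3.9641)
after link 6: o_6 = (-1.6476, -5.7702, 3.0981)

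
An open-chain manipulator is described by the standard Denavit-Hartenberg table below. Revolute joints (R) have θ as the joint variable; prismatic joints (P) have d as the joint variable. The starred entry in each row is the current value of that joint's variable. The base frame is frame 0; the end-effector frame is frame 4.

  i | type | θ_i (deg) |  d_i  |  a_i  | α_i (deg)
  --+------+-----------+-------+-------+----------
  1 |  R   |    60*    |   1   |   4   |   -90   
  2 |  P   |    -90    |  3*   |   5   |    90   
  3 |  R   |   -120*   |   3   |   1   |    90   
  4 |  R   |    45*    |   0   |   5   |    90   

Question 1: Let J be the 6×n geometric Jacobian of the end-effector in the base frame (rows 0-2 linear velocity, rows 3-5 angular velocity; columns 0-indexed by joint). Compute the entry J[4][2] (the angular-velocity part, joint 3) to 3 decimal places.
-0.866

axis z_2 = (-0.5000,-0.8660,0.0000); lever o_n−o_2 = (0.1339,-7.6239,-2.2678)
cross product → J_v[:, 2] = (1.9639,-1.1339,3.9279)
J_ω[:, 2] = z_2
entry J[4][2] = -0.8660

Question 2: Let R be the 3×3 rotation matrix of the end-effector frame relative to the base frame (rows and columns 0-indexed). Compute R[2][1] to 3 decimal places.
End-effector y-axis (col 1 of R) = (-0.4330,0.2500,-0.8660)
R[2][1] = -0.8660

-0.866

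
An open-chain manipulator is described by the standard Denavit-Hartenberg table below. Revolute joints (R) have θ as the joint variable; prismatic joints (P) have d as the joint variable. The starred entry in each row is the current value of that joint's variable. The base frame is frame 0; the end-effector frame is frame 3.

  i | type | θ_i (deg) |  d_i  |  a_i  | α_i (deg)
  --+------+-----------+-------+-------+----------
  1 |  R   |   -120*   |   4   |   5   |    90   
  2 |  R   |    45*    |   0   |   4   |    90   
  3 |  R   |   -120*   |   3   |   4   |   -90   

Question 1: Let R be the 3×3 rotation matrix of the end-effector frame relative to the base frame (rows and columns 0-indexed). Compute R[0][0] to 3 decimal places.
0.927

End-effector x-axis (col 0 of R) = (0.9268,-0.1268,-0.3536)
R[0][0] = 0.9268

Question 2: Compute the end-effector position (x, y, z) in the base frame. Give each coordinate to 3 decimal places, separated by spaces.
-1.268 -9.124 3.293

after link 1: o_1 = (-2.5000, -4.3301, 4.0000)
after link 2: o_2 = (-3.9142, -6.7796, 6.8284)
after link 3: o_3 = (-1.2678, -9.1240, 3.2929)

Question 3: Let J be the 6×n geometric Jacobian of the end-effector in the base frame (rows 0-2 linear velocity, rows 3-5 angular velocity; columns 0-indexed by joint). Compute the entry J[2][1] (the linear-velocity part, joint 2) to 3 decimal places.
axis z_1 = (-0.8660,0.5000,0.0000); lever o_n−o_1 = (1.2322,-4.7939,-0.7071)
cross product → J_v[:, 1] = (-0.3536,-0.6124,3.5355)
J_ω[:, 1] = z_1
entry J[2][1] = 3.5355

3.536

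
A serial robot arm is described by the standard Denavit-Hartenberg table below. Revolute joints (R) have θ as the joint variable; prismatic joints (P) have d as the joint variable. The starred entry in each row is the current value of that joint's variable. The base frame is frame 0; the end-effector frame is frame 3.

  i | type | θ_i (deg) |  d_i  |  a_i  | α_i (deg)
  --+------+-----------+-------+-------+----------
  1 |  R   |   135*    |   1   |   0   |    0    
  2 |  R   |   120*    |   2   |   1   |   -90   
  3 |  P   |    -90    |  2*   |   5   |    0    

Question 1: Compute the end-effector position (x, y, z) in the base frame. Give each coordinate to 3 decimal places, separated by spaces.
after link 1: o_1 = (0.0000, 0.0000, 1.0000)
after link 2: o_2 = (-0.2588, -0.9659, 3.0000)
after link 3: o_3 = (1.6730, -1.4836, 8.0000)

1.673 -1.484 8.000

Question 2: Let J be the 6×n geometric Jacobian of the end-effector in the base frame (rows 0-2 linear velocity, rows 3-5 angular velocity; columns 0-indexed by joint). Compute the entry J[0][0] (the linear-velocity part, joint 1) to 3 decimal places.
axis z_0 = ẑ; lever o_n−o_0 = (1.6730,-1.4836,8.0000)
cross product → J_v[:, 0] = (1.4836,1.6730,-0.0000)
J_ω[:, 0] = z_0
entry J[0][0] = 1.4836

1.484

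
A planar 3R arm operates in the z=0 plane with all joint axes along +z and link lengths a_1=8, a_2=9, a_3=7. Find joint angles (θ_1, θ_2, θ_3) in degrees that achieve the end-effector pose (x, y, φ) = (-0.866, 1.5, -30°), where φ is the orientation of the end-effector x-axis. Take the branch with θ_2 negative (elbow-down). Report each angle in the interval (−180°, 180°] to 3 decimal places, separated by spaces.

wrist centre = target − a_3·(cos φ, sin φ) = (-6.9282, 5.0000)
cos θ_2 = (72.9996−8²−9²)/(2·8·9) = -0.5000; θ_2 = -120.0002° (elbow-down)
β = atan2(5.0000,-6.9282) = 144.1824°; ψ = atan2(-7.7942,3.5000) = -65.8176°
θ_1 = β − ψ = 210.0000°
θ_3 = φ − θ_1 − θ_2 = -119.9998° (wrapped to (-180°,180°])

-150.000 -120.000 -120.000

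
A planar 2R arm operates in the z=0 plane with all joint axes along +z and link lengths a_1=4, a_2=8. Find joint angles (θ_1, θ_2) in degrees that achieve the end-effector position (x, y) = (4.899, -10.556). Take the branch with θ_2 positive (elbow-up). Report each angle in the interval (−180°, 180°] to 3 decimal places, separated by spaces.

-85.204 29.993

cos θ_2 = (135.4293−4²−8²)/(2·4·8) = 0.8661; θ_2 = 29.9934° (elbow-up)
β = atan2(-10.5560,4.8990) = -65.1042°; ψ = atan2(3.9992,10.9287) = 20.0994°
θ_1 = β − ψ = -85.2036°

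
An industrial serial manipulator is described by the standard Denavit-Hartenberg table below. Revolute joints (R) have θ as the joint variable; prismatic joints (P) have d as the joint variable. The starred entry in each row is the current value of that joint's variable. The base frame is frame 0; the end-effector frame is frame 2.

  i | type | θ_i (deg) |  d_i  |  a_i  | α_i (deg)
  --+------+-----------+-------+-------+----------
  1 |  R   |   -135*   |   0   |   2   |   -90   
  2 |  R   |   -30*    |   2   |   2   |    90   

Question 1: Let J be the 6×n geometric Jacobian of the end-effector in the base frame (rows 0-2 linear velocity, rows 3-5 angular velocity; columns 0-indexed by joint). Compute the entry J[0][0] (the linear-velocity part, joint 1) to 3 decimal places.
axis z_0 = ẑ; lever o_n−o_0 = (-1.2247,-4.0532,1.0000)
cross product → J_v[:, 0] = (4.0532,-1.2247,0.0000)
J_ω[:, 0] = z_0
entry J[0][0] = 4.0532

4.053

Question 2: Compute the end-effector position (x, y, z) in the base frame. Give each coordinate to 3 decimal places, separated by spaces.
after link 1: o_1 = (-1.4142, -1.4142, 0.0000)
after link 2: o_2 = (-1.2247, -4.0532, 1.0000)

-1.225 -4.053 1.000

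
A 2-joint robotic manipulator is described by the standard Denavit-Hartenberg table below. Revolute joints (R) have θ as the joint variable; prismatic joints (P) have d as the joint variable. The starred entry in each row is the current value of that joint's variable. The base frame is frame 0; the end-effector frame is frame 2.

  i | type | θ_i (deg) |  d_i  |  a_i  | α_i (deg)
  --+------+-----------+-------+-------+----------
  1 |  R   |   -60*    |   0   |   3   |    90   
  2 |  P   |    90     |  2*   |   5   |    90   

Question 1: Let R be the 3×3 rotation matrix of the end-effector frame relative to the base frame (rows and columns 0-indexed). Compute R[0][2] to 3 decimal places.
End-effector z-axis (col 2 of R) = (0.5000,-0.8660,-0.0000)
R[0][2] = 0.5000

0.500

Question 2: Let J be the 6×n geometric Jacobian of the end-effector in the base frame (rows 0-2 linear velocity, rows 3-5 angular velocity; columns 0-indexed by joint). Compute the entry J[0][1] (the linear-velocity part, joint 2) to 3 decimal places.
-0.866

prismatic axis z_1 = (-0.8660,-0.5000,0.0000)
J_v[:, 1] = z_1; J_ω[:, 1] = (0,0,0)
entry J[0][1] = -0.8660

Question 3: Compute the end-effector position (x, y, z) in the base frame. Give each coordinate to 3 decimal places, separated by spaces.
after link 1: o_1 = (1.5000, -2.5981, 0.0000)
after link 2: o_2 = (-0.2321, -3.5981, 5.0000)

-0.232 -3.598 5.000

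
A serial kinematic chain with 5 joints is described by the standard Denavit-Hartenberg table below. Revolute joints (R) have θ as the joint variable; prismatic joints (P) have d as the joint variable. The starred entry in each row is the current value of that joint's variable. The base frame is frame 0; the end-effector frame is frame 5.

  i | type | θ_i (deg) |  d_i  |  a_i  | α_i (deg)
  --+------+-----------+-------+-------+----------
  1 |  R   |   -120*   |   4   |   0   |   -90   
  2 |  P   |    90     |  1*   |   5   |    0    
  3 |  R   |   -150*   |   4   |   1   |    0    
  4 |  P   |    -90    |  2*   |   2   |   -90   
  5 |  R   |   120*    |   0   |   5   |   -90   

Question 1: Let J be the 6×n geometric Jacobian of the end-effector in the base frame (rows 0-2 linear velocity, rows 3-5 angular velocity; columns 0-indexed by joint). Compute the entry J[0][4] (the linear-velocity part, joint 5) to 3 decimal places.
0.290

axis z_4 = (-0.2500,-0.4330,0.8660); lever o_n−o_4 = (-4.8325,0.2901,-1.2500)
cross product → J_v[:, 4] = (0.2901,-4.4976,-2.1651)
J_ω[:, 4] = z_4
entry J[0][4] = 0.2901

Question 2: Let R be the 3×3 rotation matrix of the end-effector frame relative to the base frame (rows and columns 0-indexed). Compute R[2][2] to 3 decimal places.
End-effector z-axis (col 2 of R) = (0.0580,-0.8995,-0.4330)
R[2][2] = -0.4330

-0.433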